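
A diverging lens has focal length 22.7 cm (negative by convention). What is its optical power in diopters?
P = 1/f = -4.405 D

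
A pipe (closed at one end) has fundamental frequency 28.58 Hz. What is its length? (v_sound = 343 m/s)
L = v/(4f₁) = 3 m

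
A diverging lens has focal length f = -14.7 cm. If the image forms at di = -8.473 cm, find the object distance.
1/do = 1/f − 1/di → do = 20 cm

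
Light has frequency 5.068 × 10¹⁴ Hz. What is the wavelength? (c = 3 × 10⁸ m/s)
λ = c/f = 591.9 nm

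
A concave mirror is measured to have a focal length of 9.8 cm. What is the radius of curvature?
R = 2|f| = 19.6 cm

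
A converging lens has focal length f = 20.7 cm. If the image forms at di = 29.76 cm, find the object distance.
1/do = 1/f − 1/di → do = 67.99 cm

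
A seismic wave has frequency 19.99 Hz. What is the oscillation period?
T = 1/f = 0.05003 s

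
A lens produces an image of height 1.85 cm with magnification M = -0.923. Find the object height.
ho = |hi|/|M| = 2.004 cm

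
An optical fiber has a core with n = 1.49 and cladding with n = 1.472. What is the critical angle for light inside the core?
θc = arcsin(n_cladding/n_core) = 81.09°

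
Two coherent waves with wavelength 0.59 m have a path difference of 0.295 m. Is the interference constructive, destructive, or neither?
destructive — path difference = 0.5λ, an odd multiple of λ/2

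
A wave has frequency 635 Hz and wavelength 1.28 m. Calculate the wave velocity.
v = fλ = 812.8 m/s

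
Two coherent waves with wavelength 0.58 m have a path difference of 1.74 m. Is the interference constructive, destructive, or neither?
constructive — path difference = 3λ, a whole number of wavelengths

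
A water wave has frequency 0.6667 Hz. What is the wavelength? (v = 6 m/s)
λ = v/f = 9 m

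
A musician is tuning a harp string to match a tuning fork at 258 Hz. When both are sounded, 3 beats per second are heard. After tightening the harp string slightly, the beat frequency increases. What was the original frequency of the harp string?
261 Hz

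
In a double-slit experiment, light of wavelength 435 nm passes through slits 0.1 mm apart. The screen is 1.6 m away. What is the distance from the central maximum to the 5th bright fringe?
y = mλL/d = 34.8 mm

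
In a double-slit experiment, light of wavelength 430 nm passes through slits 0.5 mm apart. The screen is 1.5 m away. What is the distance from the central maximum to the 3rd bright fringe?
y = mλL/d = 3.87 mm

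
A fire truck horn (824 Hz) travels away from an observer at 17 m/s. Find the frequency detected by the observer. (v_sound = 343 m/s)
f_obs = f·v/(v + v_s) = 785.1 Hz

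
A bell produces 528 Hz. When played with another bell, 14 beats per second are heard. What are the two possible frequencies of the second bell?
f₂ = 528 ± 14 Hz → 542 Hz or 514 Hz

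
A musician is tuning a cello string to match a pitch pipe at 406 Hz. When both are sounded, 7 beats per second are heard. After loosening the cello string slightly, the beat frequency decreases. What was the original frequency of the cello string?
413 Hz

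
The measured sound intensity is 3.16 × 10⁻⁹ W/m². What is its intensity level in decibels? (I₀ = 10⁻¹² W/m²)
β = 10·log₁₀(I/I₀) = 35 dB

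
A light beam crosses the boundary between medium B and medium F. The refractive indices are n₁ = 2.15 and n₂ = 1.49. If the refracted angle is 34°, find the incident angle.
sin θ₁ = (n₂/n₁)·sin θ₂ → θ₁ = 22.8°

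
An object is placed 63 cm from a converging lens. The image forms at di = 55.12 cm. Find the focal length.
1/f = 1/do + 1/di → f = 29.4 cm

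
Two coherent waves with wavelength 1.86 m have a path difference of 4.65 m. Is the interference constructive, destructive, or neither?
destructive — path difference = 2.5λ, an odd multiple of λ/2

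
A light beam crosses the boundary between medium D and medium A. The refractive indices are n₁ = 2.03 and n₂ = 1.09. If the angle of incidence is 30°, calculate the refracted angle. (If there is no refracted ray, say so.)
sin θ₂ = (n₁/n₂)·sin θ₁ = 0.9312 → θ₂ = 68.62°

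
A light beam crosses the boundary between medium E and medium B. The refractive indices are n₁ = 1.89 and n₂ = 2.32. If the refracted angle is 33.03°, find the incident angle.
sin θ₁ = (n₂/n₁)·sin θ₂ → θ₁ = 42°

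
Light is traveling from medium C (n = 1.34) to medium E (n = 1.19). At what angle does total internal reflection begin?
θc = arcsin(n₂/n₁) = 62.63°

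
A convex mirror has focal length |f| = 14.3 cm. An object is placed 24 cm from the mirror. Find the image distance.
f = −14.3 cm (convex); 1/di = 1/f − 1/do → di = -8.961 cm (virtual image, behind mirror)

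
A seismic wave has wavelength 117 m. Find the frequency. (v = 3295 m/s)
f = v/λ = 28.16 Hz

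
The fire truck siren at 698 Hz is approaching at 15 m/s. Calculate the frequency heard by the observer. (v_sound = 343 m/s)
f_obs = f·v/(v − v_s) = 729.9 Hz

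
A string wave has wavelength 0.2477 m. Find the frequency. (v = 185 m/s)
f = v/λ = 746.9 Hz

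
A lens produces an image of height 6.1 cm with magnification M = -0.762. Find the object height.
ho = |hi|/|M| = 8.005 cm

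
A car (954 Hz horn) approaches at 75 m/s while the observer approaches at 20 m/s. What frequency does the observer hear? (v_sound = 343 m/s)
f_obs = f·(v + v_o)/(v − v_s) = 1292 Hz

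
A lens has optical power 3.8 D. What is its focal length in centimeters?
f = 1/P = 26.32 cm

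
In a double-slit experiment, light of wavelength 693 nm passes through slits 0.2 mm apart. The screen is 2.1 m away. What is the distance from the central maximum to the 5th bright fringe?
y = mλL/d = 36.38 mm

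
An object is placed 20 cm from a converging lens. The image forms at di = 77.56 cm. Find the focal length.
1/f = 1/do + 1/di → f = 15.9 cm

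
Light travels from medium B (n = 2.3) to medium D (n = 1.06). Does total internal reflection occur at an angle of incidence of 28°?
θc = arcsin(n₂/n₁) = 27.44°; 28° > θc, so yes — total internal reflection.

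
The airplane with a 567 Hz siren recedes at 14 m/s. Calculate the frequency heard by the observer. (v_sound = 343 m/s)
f_obs = f·v/(v + v_s) = 544.8 Hz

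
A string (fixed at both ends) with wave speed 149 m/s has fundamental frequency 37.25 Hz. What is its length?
L = v/(2f₁) = 2 m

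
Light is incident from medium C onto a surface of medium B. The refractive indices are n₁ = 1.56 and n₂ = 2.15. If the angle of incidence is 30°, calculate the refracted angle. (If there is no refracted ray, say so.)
sin θ₂ = (n₁/n₂)·sin θ₁ = 0.3628 → θ₂ = 21.27°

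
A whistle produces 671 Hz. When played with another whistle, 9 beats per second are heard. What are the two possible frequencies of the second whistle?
f₂ = 671 ± 9 Hz → 680 Hz or 662 Hz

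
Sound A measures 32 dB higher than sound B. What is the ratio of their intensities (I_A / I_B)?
I_A/I_B = 10^(Δβ/10) = 1585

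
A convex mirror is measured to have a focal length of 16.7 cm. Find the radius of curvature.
R = 2|f| = 33.4 cm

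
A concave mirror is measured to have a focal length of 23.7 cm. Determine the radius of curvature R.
R = 2|f| = 47.4 cm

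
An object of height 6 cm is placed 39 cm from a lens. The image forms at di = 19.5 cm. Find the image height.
hi = (-di/do) × ho = -3 cm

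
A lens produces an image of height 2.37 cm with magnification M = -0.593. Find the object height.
ho = |hi|/|M| = 3.997 cm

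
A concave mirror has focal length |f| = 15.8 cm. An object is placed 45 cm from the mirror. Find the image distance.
f = +15.8 cm (concave); 1/di = 1/f − 1/do → di = 24.35 cm (real image, in front of mirror)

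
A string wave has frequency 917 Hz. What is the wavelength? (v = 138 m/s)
λ = v/f = 0.1505 m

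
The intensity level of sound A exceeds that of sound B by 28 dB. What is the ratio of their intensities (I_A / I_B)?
I_A/I_B = 10^(Δβ/10) = 631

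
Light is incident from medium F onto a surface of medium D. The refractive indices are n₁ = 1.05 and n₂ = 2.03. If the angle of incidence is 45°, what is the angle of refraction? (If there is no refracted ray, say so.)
sin θ₂ = (n₁/n₂)·sin θ₁ = 0.3657 → θ₂ = 21.45°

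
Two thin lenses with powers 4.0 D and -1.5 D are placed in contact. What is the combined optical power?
P_total = P₁ + P₂ = 2.5 D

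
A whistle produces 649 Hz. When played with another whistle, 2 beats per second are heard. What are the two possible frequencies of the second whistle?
f₂ = 649 ± 2 Hz → 651 Hz or 647 Hz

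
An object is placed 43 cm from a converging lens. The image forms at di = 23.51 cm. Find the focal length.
1/f = 1/do + 1/di → f = 15.2 cm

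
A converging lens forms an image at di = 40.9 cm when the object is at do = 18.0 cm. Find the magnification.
M = −di/do = -2.272 (inverted image)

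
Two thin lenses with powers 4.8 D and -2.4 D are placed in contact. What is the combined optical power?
P_total = P₁ + P₂ = 2.4 D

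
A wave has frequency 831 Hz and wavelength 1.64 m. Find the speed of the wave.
v = fλ = 1363 m/s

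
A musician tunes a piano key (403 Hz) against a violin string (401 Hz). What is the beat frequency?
2 Hz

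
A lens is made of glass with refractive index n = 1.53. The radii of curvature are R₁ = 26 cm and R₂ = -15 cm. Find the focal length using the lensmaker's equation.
1/f = (n − 1)(1/R₁ − 1/R₂) → f = 17.95 cm (converging lens)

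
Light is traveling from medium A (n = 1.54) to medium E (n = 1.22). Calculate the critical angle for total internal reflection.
θc = arcsin(n₂/n₁) = 52.39°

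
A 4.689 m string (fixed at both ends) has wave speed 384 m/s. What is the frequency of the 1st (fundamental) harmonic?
fₙ = nv/(2L) = 40.95 Hz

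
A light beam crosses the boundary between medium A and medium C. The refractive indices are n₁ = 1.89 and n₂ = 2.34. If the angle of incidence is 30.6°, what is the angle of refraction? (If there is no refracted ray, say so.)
sin θ₂ = (n₁/n₂)·sin θ₁ = 0.4111 → θ₂ = 24.28°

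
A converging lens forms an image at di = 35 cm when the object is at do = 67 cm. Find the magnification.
M = −di/do = -0.5224 (inverted image)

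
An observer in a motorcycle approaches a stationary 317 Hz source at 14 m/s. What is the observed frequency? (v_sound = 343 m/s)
f_obs = f·(v + v_o)/v = 329.9 Hz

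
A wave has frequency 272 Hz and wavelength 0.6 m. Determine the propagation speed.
v = fλ = 163.2 m/s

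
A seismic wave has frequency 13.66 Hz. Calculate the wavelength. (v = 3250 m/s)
λ = v/f = 237.9 m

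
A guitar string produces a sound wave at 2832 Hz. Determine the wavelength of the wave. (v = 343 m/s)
λ = v/f = 0.1211 m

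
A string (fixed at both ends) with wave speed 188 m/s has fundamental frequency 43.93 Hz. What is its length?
L = v/(2f₁) = 2.14 m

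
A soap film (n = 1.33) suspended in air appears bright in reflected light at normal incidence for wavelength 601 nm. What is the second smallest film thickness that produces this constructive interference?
2nt = (m − ½)λ with m = 2 → t = (m − ½)λ/(2n) = 338.9 nm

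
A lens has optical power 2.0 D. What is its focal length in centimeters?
f = 1/P = 50 cm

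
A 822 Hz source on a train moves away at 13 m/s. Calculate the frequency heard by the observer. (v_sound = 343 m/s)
f_obs = f·v/(v + v_s) = 792 Hz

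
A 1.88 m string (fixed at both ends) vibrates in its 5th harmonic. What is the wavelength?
λₙ = 2L/n = 0.752 m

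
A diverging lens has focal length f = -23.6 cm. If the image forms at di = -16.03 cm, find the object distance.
1/do = 1/f − 1/di → do = 49.97 cm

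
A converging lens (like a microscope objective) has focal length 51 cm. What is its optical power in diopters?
P = 1/f = 1.961 D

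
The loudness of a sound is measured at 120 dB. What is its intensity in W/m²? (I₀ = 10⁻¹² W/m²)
I = I₀·10^(β/10) = 1.00 × 10⁰ W/m²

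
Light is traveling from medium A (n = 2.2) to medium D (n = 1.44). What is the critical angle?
θc = arcsin(n₂/n₁) = 40.89°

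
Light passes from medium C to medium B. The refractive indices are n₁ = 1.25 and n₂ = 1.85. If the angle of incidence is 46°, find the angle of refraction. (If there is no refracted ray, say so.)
sin θ₂ = (n₁/n₂)·sin θ₁ = 0.486 → θ₂ = 29.08°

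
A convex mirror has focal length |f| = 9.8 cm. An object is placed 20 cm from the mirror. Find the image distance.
f = −9.8 cm (convex); 1/di = 1/f − 1/do → di = -6.577 cm (virtual image, behind mirror)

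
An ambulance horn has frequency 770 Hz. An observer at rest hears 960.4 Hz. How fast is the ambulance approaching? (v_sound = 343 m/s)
v_s = v·(1 − f/f_obs) = 68 m/s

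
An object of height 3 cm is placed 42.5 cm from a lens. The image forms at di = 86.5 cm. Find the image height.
hi = (-di/do) × ho = -6.106 cm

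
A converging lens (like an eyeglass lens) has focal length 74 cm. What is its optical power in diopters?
P = 1/f = 1.351 D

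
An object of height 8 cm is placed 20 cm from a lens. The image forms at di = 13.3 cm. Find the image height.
hi = (-di/do) × ho = -5.32 cm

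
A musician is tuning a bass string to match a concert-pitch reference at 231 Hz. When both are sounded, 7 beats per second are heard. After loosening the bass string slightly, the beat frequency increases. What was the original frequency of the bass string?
224 Hz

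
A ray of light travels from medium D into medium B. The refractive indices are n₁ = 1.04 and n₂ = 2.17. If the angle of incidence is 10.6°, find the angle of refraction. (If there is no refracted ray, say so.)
sin θ₂ = (n₁/n₂)·sin θ₁ = 0.08816 → θ₂ = 5.058°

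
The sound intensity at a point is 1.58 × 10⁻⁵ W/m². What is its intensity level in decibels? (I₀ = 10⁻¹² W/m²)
β = 10·log₁₀(I/I₀) = 71.99 dB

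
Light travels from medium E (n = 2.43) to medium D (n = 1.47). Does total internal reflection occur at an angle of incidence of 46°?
θc = arcsin(n₂/n₁) = 37.22°; 46° > θc, so yes — total internal reflection.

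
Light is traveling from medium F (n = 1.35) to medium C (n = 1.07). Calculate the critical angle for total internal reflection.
θc = arcsin(n₂/n₁) = 52.43°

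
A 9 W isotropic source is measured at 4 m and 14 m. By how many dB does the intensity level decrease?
Δβ = 20·log₁₀(r₂/r₁) = 10.88 dB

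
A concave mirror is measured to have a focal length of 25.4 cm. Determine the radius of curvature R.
R = 2|f| = 50.8 cm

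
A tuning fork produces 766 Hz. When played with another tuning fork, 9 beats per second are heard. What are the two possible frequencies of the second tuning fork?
f₂ = 766 ± 9 Hz → 775 Hz or 757 Hz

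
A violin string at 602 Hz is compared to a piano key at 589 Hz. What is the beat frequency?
13 Hz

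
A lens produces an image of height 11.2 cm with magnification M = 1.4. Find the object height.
ho = |hi|/|M| = 8 cm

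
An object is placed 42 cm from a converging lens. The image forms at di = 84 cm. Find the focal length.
1/f = 1/do + 1/di → f = 28 cm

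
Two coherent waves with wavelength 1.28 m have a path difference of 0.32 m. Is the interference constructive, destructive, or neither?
neither (partial) — path difference = 0.25λ, neither a whole number of wavelengths nor an odd multiple of λ/2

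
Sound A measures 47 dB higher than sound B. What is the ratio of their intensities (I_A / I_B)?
I_A/I_B = 10^(Δβ/10) = 50120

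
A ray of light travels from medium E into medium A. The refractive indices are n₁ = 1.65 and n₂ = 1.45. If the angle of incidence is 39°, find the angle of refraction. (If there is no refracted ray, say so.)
sin θ₂ = (n₁/n₂)·sin θ₁ = 0.7161 → θ₂ = 45.74°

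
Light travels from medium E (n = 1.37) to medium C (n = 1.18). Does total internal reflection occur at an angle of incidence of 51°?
θc = arcsin(n₂/n₁) = 59.46°; 51° < θc, so no — the ray refracts.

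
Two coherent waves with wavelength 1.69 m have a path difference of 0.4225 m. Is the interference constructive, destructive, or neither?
neither (partial) — path difference = 0.25λ, neither a whole number of wavelengths nor an odd multiple of λ/2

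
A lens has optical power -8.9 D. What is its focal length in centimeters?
f = 1/P = -11.24 cm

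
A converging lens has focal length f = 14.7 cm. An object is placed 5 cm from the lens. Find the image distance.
1/di = 1/f − 1/do → di = -7.577 cm (virtual image)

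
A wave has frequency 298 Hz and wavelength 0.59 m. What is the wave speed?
v = fλ = 175.8 m/s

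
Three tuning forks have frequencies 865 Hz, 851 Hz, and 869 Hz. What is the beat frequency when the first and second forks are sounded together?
14 Hz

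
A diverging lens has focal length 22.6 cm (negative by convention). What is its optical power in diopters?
P = 1/f = -4.425 D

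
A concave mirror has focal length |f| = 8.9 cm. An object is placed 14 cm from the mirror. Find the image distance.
f = +8.9 cm (concave); 1/di = 1/f − 1/do → di = 24.43 cm (real image, in front of mirror)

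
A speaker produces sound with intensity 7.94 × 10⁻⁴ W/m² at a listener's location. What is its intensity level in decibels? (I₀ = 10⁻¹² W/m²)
β = 10·log₁₀(I/I₀) = 89 dB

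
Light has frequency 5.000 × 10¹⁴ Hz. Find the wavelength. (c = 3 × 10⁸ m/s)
λ = c/f = 600 nm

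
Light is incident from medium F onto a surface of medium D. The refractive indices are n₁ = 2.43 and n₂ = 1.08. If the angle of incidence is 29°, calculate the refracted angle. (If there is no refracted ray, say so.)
sin θ₂ = (n₁/n₂)·sin θ₁ = 1.091 > 1, so there is no refracted ray — the light undergoes total internal reflection.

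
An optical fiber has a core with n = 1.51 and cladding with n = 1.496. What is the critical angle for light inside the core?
θc = arcsin(n_cladding/n_core) = 82.19°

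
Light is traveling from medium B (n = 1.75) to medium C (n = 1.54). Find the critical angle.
θc = arcsin(n₂/n₁) = 61.64°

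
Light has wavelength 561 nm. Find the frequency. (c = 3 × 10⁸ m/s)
f = c/λ = 5.348 × 10¹⁴ Hz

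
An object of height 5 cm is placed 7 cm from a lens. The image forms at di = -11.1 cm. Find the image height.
hi = (-di/do) × ho = 7.929 cm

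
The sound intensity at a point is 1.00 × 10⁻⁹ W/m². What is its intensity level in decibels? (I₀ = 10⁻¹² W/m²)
β = 10·log₁₀(I/I₀) = 30 dB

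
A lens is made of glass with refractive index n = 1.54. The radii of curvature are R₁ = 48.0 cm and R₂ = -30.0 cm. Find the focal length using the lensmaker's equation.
1/f = (n − 1)(1/R₁ − 1/R₂) → f = 34.19 cm (converging lens)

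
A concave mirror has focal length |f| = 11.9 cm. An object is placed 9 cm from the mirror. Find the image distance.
f = +11.9 cm (concave); 1/di = 1/f − 1/do → di = -36.93 cm (virtual image, behind mirror)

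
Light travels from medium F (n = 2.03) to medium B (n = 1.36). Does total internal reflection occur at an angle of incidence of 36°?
θc = arcsin(n₂/n₁) = 42.06°; 36° < θc, so no — the ray refracts.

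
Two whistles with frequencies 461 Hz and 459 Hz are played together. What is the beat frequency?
2 Hz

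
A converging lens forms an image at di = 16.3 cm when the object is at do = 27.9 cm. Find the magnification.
M = −di/do = -0.5842 (inverted image)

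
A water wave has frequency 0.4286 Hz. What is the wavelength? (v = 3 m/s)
λ = v/f = 7 m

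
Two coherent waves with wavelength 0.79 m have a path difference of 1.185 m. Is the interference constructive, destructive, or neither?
destructive — path difference = 1.5λ, an odd multiple of λ/2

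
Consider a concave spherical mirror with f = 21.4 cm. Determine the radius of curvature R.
R = 2|f| = 42.8 cm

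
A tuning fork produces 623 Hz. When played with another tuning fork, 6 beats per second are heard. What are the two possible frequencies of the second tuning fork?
f₂ = 623 ± 6 Hz → 629 Hz or 617 Hz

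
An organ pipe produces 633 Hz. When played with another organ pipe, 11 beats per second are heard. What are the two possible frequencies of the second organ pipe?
f₂ = 633 ± 11 Hz → 644 Hz or 622 Hz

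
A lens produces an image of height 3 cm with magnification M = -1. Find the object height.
ho = |hi|/|M| = 3 cm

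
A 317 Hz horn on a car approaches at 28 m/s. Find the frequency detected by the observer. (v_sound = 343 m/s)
f_obs = f·v/(v − v_s) = 345.2 Hz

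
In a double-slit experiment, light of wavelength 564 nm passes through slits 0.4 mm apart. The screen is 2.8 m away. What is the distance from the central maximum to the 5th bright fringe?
y = mλL/d = 19.74 mm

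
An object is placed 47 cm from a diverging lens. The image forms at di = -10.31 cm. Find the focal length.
1/f = 1/do + 1/di → f = -13.21 cm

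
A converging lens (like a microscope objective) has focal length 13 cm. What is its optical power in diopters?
P = 1/f = 7.692 D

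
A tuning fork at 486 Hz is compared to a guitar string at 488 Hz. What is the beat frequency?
2 Hz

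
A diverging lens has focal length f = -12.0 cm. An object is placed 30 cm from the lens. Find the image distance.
1/di = 1/f − 1/do → di = -8.571 cm (virtual image)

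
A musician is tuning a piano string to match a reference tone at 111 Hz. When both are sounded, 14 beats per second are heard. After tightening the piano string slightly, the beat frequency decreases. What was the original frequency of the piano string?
97 Hz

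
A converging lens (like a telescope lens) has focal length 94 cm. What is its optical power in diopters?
P = 1/f = 1.064 D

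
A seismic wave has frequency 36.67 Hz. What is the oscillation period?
T = 1/f = 0.02727 s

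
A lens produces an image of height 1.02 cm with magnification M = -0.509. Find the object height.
ho = |hi|/|M| = 2.004 cm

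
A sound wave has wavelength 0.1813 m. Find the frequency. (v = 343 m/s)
f = v/λ = 1892 Hz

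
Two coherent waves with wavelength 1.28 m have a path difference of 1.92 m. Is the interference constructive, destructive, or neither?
destructive — path difference = 1.5λ, an odd multiple of λ/2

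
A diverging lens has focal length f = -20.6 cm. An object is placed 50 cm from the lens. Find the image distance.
1/di = 1/f − 1/do → di = -14.59 cm (virtual image)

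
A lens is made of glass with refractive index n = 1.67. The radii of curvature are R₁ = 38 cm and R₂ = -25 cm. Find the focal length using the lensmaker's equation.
1/f = (n − 1)(1/R₁ − 1/R₂) → f = 22.51 cm (converging lens)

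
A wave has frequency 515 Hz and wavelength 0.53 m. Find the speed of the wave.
v = fλ = 272.9 m/s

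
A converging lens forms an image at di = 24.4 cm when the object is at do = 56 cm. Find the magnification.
M = −di/do = -0.4357 (inverted image)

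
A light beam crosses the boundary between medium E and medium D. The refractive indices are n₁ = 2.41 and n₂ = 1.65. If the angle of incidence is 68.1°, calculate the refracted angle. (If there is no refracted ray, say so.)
sin θ₂ = (n₁/n₂)·sin θ₁ = 1.355 > 1, so there is no refracted ray — the light undergoes total internal reflection.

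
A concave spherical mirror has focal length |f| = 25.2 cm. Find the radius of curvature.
R = 2|f| = 50.4 cm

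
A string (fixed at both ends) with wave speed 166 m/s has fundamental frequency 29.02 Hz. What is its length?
L = v/(2f₁) = 2.86 m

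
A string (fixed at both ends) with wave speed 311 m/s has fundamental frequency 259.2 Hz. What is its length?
L = v/(2f₁) = 0.5999 m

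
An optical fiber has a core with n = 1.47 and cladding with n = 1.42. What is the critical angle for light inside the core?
θc = arcsin(n_cladding/n_core) = 75.01°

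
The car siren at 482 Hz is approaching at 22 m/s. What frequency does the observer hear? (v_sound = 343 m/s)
f_obs = f·v/(v − v_s) = 515 Hz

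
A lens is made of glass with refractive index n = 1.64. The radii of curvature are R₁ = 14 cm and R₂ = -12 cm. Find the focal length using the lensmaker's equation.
1/f = (n − 1)(1/R₁ − 1/R₂) → f = 10.1 cm (converging lens)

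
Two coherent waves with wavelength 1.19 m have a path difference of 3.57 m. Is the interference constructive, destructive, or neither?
constructive — path difference = 3λ, a whole number of wavelengths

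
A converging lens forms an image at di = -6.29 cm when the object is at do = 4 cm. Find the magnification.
M = −di/do = 1.573 (upright image)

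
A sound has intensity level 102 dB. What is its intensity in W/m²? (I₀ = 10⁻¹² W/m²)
I = I₀·10^(β/10) = 1.58 × 10⁻² W/m²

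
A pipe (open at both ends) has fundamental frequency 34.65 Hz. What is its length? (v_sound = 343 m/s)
L = v/(2f₁) = 4.949 m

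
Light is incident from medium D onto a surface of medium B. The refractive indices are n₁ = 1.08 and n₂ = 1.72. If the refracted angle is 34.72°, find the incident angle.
sin θ₁ = (n₂/n₁)·sin θ₂ → θ₁ = 65.11°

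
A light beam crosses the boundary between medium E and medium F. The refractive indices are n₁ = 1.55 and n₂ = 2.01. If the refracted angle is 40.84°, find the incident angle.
sin θ₁ = (n₂/n₁)·sin θ₂ → θ₁ = 58°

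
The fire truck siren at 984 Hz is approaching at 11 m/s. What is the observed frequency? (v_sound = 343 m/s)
f_obs = f·v/(v − v_s) = 1017 Hz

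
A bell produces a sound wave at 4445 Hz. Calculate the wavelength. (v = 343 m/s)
λ = v/f = 0.07717 m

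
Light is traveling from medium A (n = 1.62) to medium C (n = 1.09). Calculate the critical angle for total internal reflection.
θc = arcsin(n₂/n₁) = 42.29°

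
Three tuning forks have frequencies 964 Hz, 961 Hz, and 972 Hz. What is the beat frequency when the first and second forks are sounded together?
3 Hz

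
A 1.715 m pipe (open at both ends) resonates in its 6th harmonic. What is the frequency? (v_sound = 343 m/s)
fₙ = nv/(2L) = 600 Hz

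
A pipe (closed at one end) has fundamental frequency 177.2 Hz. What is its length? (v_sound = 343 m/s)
L = v/(4f₁) = 0.4839 m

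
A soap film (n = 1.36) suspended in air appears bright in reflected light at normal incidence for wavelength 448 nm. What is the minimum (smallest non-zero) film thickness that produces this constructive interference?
2nt = (m − ½)λ with m = 1 → t = (m − ½)λ/(2n) = 82.35 nm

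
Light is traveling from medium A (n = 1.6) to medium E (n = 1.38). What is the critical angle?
θc = arcsin(n₂/n₁) = 59.6°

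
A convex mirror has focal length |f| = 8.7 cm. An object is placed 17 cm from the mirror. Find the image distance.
f = −8.7 cm (convex); 1/di = 1/f − 1/do → di = -5.755 cm (virtual image, behind mirror)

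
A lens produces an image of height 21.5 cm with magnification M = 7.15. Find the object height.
ho = |hi|/|M| = 3.007 cm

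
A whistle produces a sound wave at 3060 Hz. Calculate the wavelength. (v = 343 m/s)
λ = v/f = 0.1121 m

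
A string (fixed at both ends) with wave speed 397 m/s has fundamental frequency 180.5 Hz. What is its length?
L = v/(2f₁) = 1.1 m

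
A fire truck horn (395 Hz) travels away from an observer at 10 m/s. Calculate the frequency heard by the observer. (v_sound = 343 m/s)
f_obs = f·v/(v + v_s) = 383.8 Hz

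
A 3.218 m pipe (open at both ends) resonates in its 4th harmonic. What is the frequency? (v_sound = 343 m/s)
fₙ = nv/(2L) = 213.2 Hz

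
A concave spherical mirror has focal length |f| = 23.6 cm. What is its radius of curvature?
R = 2|f| = 47.2 cm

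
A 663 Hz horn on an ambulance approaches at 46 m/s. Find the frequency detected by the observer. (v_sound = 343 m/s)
f_obs = f·v/(v − v_s) = 765.7 Hz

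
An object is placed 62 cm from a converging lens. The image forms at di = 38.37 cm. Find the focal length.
1/f = 1/do + 1/di → f = 23.7 cm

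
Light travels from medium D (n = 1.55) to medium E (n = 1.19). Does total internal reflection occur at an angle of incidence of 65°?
θc = arcsin(n₂/n₁) = 50.15°; 65° > θc, so yes — total internal reflection.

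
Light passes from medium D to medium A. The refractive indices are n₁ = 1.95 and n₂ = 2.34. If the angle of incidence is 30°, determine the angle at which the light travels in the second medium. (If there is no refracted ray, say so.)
sin θ₂ = (n₁/n₂)·sin θ₁ = 0.4167 → θ₂ = 24.62°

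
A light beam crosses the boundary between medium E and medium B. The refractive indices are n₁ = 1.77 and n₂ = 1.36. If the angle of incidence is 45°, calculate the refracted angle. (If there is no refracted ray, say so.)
sin θ₂ = (n₁/n₂)·sin θ₁ = 0.9203 → θ₂ = 66.97°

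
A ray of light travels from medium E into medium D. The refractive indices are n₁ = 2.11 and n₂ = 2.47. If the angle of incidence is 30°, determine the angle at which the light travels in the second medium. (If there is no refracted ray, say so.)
sin θ₂ = (n₁/n₂)·sin θ₁ = 0.4271 → θ₂ = 25.29°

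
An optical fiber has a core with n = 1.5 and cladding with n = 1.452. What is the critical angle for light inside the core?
θc = arcsin(n_cladding/n_core) = 75.47°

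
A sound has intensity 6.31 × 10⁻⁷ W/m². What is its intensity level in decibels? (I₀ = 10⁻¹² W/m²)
β = 10·log₁₀(I/I₀) = 58 dB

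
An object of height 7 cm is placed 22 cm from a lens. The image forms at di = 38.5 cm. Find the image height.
hi = (-di/do) × ho = -12.25 cm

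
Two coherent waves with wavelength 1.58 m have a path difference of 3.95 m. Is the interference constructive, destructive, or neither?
destructive — path difference = 2.5λ, an odd multiple of λ/2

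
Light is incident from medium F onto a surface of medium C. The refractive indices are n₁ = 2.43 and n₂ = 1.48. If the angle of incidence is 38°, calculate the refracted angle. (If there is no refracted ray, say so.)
sin θ₂ = (n₁/n₂)·sin θ₁ = 1.011 > 1, so there is no refracted ray — the light undergoes total internal reflection.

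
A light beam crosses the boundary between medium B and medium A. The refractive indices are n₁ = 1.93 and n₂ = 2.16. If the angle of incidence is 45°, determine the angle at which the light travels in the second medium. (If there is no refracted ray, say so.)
sin θ₂ = (n₁/n₂)·sin θ₁ = 0.6318 → θ₂ = 39.18°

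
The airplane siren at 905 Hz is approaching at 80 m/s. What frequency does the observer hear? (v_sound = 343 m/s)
f_obs = f·v/(v − v_s) = 1180 Hz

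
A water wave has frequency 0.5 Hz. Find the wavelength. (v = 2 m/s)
λ = v/f = 4 m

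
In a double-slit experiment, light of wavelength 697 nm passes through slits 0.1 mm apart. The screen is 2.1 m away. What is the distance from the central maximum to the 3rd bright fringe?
y = mλL/d = 43.91 mm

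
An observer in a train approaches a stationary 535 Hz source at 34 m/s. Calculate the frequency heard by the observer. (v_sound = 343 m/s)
f_obs = f·(v + v_o)/v = 588 Hz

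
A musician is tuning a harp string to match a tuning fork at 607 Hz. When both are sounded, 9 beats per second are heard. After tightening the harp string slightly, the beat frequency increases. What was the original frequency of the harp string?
616 Hz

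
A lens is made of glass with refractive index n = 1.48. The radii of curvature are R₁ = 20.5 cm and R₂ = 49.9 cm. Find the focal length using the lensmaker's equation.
1/f = (n − 1)(1/R₁ − 1/R₂) → f = 72.49 cm (converging lens)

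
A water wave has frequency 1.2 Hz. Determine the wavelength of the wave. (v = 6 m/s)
λ = v/f = 5 m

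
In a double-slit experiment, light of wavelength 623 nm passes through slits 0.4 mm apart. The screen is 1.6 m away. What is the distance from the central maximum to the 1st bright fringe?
y = mλL/d = 2.492 mm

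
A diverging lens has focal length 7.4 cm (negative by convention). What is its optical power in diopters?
P = 1/f = -13.51 D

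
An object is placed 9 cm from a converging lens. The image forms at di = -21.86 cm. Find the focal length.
1/f = 1/do + 1/di → f = 15.3 cm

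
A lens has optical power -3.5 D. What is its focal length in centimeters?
f = 1/P = -28.57 cm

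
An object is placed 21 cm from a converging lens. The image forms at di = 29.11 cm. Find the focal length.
1/f = 1/do + 1/di → f = 12.2 cm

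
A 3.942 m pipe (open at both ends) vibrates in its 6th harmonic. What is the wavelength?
λₙ = 2L/n = 1.314 m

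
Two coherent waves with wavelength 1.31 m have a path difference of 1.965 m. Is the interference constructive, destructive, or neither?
destructive — path difference = 1.5λ, an odd multiple of λ/2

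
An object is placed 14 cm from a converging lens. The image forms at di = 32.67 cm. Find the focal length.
1/f = 1/do + 1/di → f = 9.8 cm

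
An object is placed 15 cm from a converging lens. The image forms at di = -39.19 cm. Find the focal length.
1/f = 1/do + 1/di → f = 24.3 cm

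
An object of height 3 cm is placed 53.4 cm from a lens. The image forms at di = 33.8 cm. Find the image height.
hi = (-di/do) × ho = -1.899 cm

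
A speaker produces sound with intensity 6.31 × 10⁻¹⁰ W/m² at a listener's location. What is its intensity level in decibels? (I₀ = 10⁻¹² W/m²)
β = 10·log₁₀(I/I₀) = 28 dB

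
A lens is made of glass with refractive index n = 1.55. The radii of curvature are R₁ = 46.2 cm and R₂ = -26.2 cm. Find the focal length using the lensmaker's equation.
1/f = (n − 1)(1/R₁ − 1/R₂) → f = 30.4 cm (converging lens)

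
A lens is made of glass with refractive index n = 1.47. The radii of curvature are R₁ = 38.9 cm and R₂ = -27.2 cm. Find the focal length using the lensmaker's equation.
1/f = (n − 1)(1/R₁ − 1/R₂) → f = 34.06 cm (converging lens)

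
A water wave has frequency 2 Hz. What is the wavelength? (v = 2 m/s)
λ = v/f = 1 m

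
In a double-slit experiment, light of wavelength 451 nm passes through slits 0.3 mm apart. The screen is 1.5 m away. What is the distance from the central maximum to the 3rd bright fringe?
y = mλL/d = 6.765 mm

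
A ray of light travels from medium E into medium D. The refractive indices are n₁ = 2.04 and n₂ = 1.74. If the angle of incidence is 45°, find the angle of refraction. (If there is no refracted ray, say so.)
sin θ₂ = (n₁/n₂)·sin θ₁ = 0.829 → θ₂ = 56°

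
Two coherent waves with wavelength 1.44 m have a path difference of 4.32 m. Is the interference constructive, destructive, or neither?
constructive — path difference = 3λ, a whole number of wavelengths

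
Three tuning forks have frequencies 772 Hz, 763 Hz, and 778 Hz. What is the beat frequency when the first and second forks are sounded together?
9 Hz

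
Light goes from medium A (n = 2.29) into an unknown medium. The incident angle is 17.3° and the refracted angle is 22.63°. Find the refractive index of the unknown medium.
n₂ = n₁·sin θ₁ / sin θ₂ = 1.77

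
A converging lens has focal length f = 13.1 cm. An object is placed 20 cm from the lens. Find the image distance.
1/di = 1/f − 1/do → di = 37.97 cm (real image)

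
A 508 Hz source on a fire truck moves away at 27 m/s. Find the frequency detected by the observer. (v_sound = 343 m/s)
f_obs = f·v/(v + v_s) = 470.9 Hz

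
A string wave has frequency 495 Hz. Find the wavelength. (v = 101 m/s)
λ = v/f = 0.204 m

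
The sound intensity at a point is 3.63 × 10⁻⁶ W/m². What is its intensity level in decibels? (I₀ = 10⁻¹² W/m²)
β = 10·log₁₀(I/I₀) = 65.6 dB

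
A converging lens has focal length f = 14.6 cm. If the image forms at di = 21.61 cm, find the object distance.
1/do = 1/f − 1/di → do = 45.01 cm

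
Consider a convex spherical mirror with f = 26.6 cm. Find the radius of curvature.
R = 2|f| = 53.2 cm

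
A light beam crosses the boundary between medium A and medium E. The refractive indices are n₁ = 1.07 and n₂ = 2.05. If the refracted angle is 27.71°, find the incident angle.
sin θ₁ = (n₂/n₁)·sin θ₂ → θ₁ = 62.98°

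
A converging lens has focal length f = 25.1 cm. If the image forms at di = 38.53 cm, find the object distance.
1/do = 1/f − 1/di → do = 72.01 cm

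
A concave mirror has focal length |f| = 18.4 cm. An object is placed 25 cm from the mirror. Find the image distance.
f = +18.4 cm (concave); 1/di = 1/f − 1/do → di = 69.7 cm (real image, in front of mirror)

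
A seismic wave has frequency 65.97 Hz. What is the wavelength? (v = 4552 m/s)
λ = v/f = 69 m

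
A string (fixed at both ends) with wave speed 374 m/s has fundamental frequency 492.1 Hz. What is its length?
L = v/(2f₁) = 0.38 m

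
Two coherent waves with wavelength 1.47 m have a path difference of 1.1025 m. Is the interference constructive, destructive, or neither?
neither (partial) — path difference = 0.75λ, neither a whole number of wavelengths nor an odd multiple of λ/2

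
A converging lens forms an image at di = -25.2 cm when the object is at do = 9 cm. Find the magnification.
M = −di/do = 2.8 (upright image)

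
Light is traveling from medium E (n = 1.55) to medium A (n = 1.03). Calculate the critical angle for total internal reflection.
θc = arcsin(n₂/n₁) = 41.65°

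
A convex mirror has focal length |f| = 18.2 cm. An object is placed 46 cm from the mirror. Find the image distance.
f = −18.2 cm (convex); 1/di = 1/f − 1/do → di = -13.04 cm (virtual image, behind mirror)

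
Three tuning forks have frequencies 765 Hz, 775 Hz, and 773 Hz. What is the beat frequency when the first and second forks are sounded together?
10 Hz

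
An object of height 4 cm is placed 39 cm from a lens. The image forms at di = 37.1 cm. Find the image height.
hi = (-di/do) × ho = -3.805 cm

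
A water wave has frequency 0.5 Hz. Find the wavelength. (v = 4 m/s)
λ = v/f = 8 m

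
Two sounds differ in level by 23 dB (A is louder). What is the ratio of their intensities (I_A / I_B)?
I_A/I_B = 10^(Δβ/10) = 199.5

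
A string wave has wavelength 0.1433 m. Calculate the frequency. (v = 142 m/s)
f = v/λ = 990.9 Hz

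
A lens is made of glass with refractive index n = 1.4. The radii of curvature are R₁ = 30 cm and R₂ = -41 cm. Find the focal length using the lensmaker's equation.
1/f = (n − 1)(1/R₁ − 1/R₂) → f = 43.31 cm (converging lens)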